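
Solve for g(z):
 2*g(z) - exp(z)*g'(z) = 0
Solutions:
 g(z) = C1*exp(-2*exp(-z))


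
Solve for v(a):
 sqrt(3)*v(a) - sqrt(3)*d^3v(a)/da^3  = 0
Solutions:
 v(a) = C3*exp(a) + (C1*sin(sqrt(3)*a/2) + C2*cos(sqrt(3)*a/2))*exp(-a/2)


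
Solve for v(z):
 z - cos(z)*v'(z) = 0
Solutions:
 v(z) = C1 + Integral(z/cos(z), z)


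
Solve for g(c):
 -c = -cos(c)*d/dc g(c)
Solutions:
 g(c) = C1 + Integral(c/cos(c), c)


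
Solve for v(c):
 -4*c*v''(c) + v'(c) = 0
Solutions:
 v(c) = C1 + C2*c^(5/4)


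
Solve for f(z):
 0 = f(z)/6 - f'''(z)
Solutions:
 f(z) = C3*exp(6^(2/3)*z/6) + (C1*sin(2^(2/3)*3^(1/6)*z/4) + C2*cos(2^(2/3)*3^(1/6)*z/4))*exp(-6^(2/3)*z/12)


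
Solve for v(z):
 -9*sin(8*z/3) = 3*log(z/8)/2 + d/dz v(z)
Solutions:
 v(z) = C1 - 3*z*log(z)/2 + 3*z/2 + 9*z*log(2)/2 + 27*cos(8*z/3)/8


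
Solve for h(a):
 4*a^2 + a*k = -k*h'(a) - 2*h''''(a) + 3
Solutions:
 h(a) = C1 + C2*exp(2^(2/3)*a*(-k)^(1/3)/2) + C3*exp(2^(2/3)*a*(-k)^(1/3)*(-1 + sqrt(3)*I)/4) + C4*exp(-2^(2/3)*a*(-k)^(1/3)*(1 + sqrt(3)*I)/4) - 4*a^3/(3*k) - a^2/2 + 3*a/k


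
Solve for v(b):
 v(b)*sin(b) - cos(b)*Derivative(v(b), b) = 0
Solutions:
 v(b) = C1/cos(b)


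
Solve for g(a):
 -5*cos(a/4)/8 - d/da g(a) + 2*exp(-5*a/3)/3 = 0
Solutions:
 g(a) = C1 - 5*sin(a/4)/2 - 2*exp(-5*a/3)/5


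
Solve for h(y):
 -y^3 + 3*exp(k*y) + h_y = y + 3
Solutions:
 h(y) = C1 + y^4/4 + y^2/2 + 3*y - 3*exp(k*y)/k


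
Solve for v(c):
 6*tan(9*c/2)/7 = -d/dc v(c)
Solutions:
 v(c) = C1 + 4*log(cos(9*c/2))/21


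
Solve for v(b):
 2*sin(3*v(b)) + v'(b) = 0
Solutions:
 v(b) = -acos((-C1 - exp(12*b))/(C1 - exp(12*b)))/3 + 2*pi/3
 v(b) = acos((-C1 - exp(12*b))/(C1 - exp(12*b)))/3


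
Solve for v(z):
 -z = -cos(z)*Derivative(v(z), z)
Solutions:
 v(z) = C1 + Integral(z/cos(z), z)


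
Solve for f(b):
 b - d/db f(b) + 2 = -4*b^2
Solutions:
 f(b) = C1 + 4*b^3/3 + b^2/2 + 2*b


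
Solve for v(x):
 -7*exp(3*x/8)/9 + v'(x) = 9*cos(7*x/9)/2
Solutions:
 v(x) = C1 + 56*exp(3*x/8)/27 + 81*sin(7*x/9)/14


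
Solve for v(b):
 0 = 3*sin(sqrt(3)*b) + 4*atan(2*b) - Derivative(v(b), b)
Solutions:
 v(b) = C1 + 4*b*atan(2*b) - log(4*b^2 + 1) - sqrt(3)*cos(sqrt(3)*b)


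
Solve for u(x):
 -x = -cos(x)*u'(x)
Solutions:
 u(x) = C1 + Integral(x/cos(x), x)


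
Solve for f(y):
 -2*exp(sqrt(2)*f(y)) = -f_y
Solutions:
 f(y) = sqrt(2)*(2*log(-1/(C1 + 2*y)) - log(2))/4


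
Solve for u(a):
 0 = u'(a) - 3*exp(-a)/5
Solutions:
 u(a) = C1 - 3*exp(-a)/5


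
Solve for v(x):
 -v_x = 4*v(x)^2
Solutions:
 v(x) = 1/(C1 + 4*x)


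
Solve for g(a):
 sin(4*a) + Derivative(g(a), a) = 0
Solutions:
 g(a) = C1 + cos(4*a)/4


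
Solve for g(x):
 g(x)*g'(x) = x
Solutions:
 g(x) = -sqrt(C1 + x^2)
 g(x) = sqrt(C1 + x^2)


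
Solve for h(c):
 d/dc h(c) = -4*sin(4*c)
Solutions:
 h(c) = C1 + cos(4*c)


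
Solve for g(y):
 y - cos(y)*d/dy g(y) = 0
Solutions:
 g(y) = C1 + Integral(y/cos(y), y)


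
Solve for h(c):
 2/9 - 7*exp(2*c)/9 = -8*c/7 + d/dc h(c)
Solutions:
 h(c) = C1 + 4*c^2/7 + 2*c/9 - 7*exp(2*c)/18


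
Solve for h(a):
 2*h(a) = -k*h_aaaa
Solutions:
 h(a) = C1*exp(-2^(1/4)*a*(-1/k)^(1/4)) + C2*exp(2^(1/4)*a*(-1/k)^(1/4)) + C3*exp(-2^(1/4)*I*a*(-1/k)^(1/4)) + C4*exp(2^(1/4)*I*a*(-1/k)^(1/4))


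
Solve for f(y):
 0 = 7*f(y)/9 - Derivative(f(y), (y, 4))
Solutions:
 f(y) = C1*exp(-sqrt(3)*7^(1/4)*y/3) + C2*exp(sqrt(3)*7^(1/4)*y/3) + C3*sin(sqrt(3)*7^(1/4)*y/3) + C4*cos(sqrt(3)*7^(1/4)*y/3)


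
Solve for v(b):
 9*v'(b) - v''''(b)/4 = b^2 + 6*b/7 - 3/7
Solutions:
 v(b) = C1 + C4*exp(6^(2/3)*b) + b^3/27 + b^2/21 - b/21 + (C2*sin(3*2^(2/3)*3^(1/6)*b/2) + C3*cos(3*2^(2/3)*3^(1/6)*b/2))*exp(-6^(2/3)*b/2)


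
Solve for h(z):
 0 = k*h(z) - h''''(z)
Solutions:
 h(z) = C1*exp(-k^(1/4)*z) + C2*exp(k^(1/4)*z) + C3*exp(-I*k^(1/4)*z) + C4*exp(I*k^(1/4)*z)


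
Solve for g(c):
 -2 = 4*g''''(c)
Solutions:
 g(c) = C1 + C2*c + C3*c^2 + C4*c^3 - c^4/48


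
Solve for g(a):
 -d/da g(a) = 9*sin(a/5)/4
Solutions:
 g(a) = C1 + 45*cos(a/5)/4


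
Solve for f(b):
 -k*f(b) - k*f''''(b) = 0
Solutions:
 f(b) = (C1*sin(sqrt(2)*b/2) + C2*cos(sqrt(2)*b/2))*exp(-sqrt(2)*b/2) + (C3*sin(sqrt(2)*b/2) + C4*cos(sqrt(2)*b/2))*exp(sqrt(2)*b/2)


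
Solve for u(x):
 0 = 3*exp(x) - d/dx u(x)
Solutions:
 u(x) = C1 + 3*exp(x)


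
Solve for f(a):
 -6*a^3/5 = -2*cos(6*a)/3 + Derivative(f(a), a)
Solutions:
 f(a) = C1 - 3*a^4/10 + sin(6*a)/9


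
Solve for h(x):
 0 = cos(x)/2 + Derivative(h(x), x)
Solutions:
 h(x) = C1 - sin(x)/2


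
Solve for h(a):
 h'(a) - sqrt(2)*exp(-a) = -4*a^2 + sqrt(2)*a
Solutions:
 h(a) = C1 - 4*a^3/3 + sqrt(2)*a^2/2 - sqrt(2)*exp(-a)


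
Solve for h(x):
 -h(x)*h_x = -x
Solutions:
 h(x) = -sqrt(C1 + x^2)
 h(x) = sqrt(C1 + x^2)


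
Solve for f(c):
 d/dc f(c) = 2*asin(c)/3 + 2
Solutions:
 f(c) = C1 + 2*c*asin(c)/3 + 2*c + 2*sqrt(1 - c^2)/3


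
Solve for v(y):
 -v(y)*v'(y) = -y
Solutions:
 v(y) = -sqrt(C1 + y^2)
 v(y) = sqrt(C1 + y^2)


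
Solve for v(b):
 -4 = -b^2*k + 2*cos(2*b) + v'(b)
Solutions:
 v(b) = C1 + b^3*k/3 - 4*b - sin(2*b)


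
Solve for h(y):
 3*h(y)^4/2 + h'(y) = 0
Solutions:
 h(y) = 2^(1/3)*(1/(C1 + 9*y))^(1/3)
 h(y) = 2^(1/3)*(-3^(2/3) - 3*3^(1/6)*I)*(1/(C1 + 3*y))^(1/3)/6
 h(y) = 2^(1/3)*(-3^(2/3) + 3*3^(1/6)*I)*(1/(C1 + 3*y))^(1/3)/6


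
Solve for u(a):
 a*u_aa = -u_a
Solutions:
 u(a) = C1 + C2*log(a)


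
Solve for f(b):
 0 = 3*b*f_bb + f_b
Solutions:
 f(b) = C1 + C2*b^(2/3)


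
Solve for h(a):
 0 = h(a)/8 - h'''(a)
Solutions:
 h(a) = C3*exp(a/2) + (C1*sin(sqrt(3)*a/4) + C2*cos(sqrt(3)*a/4))*exp(-a/4)


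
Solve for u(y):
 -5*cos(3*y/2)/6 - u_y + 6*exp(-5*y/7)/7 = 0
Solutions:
 u(y) = C1 - 5*sin(3*y/2)/9 - 6*exp(-5*y/7)/5


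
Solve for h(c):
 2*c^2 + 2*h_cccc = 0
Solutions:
 h(c) = C1 + C2*c + C3*c^2 + C4*c^3 - c^6/360


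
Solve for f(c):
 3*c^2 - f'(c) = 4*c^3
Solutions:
 f(c) = C1 - c^4 + c^3


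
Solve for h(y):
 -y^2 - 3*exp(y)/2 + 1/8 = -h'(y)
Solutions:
 h(y) = C1 + y^3/3 - y/8 + 3*exp(y)/2


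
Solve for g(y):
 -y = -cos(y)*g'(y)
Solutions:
 g(y) = C1 + Integral(y/cos(y), y)


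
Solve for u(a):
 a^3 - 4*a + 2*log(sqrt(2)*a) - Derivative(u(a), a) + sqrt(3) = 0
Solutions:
 u(a) = C1 + a^4/4 - 2*a^2 + 2*a*log(a) - 2*a + a*log(2) + sqrt(3)*a


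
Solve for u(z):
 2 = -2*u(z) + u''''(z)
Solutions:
 u(z) = C1*exp(-2^(1/4)*z) + C2*exp(2^(1/4)*z) + C3*sin(2^(1/4)*z) + C4*cos(2^(1/4)*z) - 1


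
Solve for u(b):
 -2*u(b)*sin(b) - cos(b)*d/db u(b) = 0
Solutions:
 u(b) = C1*cos(b)^2


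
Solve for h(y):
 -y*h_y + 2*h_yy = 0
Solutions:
 h(y) = C1 + C2*erfi(y/2)


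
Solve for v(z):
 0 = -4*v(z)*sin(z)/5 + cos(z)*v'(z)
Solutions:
 v(z) = C1/cos(z)^(4/5)


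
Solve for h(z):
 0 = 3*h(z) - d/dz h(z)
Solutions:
 h(z) = C1*exp(3*z)


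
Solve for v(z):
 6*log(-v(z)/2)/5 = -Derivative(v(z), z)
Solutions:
 5*Integral(1/(log(-_y) - log(2)), (_y, v(z)))/6 = C1 - z


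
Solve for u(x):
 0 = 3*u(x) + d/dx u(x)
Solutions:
 u(x) = C1*exp(-3*x)


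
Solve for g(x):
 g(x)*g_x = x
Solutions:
 g(x) = -sqrt(C1 + x^2)
 g(x) = sqrt(C1 + x^2)


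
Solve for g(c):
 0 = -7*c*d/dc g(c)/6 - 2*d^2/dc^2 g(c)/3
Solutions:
 g(c) = C1 + C2*erf(sqrt(14)*c/4)


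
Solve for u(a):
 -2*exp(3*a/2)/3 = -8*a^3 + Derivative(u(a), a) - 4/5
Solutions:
 u(a) = C1 + 2*a^4 + 4*a/5 - 4*exp(3*a/2)/9


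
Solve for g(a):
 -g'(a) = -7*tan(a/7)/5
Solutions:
 g(a) = C1 - 49*log(cos(a/7))/5


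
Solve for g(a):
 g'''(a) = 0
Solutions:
 g(a) = C1 + C2*a + C3*a^2


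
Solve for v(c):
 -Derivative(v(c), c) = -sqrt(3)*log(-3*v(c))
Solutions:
 -sqrt(3)*Integral(1/(log(-_y) + log(3)), (_y, v(c)))/3 = C1 - c


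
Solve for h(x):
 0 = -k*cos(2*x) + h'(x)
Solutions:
 h(x) = C1 + k*sin(2*x)/2


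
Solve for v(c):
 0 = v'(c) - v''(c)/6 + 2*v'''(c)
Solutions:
 v(c) = C1 + (C2*sin(sqrt(287)*c/24) + C3*cos(sqrt(287)*c/24))*exp(c/24)


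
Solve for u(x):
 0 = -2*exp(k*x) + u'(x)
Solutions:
 u(x) = C1 + 2*exp(k*x)/k


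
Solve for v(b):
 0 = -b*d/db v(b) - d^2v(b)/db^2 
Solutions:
 v(b) = C1 + C2*erf(sqrt(2)*b/2)


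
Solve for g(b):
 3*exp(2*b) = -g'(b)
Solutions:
 g(b) = C1 - 3*exp(2*b)/2


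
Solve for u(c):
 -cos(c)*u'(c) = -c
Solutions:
 u(c) = C1 + Integral(c/cos(c), c)


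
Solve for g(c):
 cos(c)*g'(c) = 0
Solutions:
 g(c) = C1


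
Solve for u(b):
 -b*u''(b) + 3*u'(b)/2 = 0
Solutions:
 u(b) = C1 + C2*b^(5/2)


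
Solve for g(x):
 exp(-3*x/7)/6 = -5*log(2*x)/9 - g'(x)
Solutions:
 g(x) = C1 - 5*x*log(x)/9 + 5*x*(1 - log(2))/9 + 7*exp(-3*x/7)/18


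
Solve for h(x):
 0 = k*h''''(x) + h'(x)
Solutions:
 h(x) = C1 + C2*exp(x*(-1/k)^(1/3)) + C3*exp(x*(-1/k)^(1/3)*(-1 + sqrt(3)*I)/2) + C4*exp(-x*(-1/k)^(1/3)*(1 + sqrt(3)*I)/2)


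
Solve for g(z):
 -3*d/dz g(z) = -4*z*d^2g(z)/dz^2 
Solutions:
 g(z) = C1 + C2*z^(7/4)


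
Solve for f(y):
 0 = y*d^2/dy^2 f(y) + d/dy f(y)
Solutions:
 f(y) = C1 + C2*log(y)


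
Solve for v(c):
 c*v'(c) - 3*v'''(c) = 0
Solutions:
 v(c) = C1 + Integral(C2*airyai(3^(2/3)*c/3) + C3*airybi(3^(2/3)*c/3), c)


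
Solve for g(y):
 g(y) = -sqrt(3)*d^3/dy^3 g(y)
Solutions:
 g(y) = C3*exp(-3^(5/6)*y/3) + (C1*sin(3^(1/3)*y/2) + C2*cos(3^(1/3)*y/2))*exp(3^(5/6)*y/6)


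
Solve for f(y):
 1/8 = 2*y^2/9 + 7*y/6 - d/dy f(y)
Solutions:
 f(y) = C1 + 2*y^3/27 + 7*y^2/12 - y/8


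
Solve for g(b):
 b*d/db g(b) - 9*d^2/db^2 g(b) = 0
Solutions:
 g(b) = C1 + C2*erfi(sqrt(2)*b/6)


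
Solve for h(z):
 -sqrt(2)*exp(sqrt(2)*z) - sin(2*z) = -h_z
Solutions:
 h(z) = C1 + exp(sqrt(2)*z) - cos(2*z)/2


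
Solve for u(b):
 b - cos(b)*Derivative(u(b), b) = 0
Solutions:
 u(b) = C1 + Integral(b/cos(b), b)


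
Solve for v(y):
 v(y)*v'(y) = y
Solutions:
 v(y) = -sqrt(C1 + y^2)
 v(y) = sqrt(C1 + y^2)


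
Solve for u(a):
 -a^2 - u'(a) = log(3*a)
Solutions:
 u(a) = C1 - a^3/3 - a*log(a) - a*log(3) + a


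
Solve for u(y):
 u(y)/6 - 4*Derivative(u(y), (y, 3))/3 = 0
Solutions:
 u(y) = C3*exp(y/2) + (C1*sin(sqrt(3)*y/4) + C2*cos(sqrt(3)*y/4))*exp(-y/4)


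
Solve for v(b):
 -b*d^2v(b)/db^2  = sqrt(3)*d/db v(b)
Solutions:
 v(b) = C1 + C2*b^(1 - sqrt(3))


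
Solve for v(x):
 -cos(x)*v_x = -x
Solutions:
 v(x) = C1 + Integral(x/cos(x), x)


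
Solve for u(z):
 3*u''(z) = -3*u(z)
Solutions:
 u(z) = C1*sin(z) + C2*cos(z)


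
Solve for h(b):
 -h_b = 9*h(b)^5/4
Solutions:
 h(b) = -I*(1/(C1 + 9*b))^(1/4)
 h(b) = I*(1/(C1 + 9*b))^(1/4)
 h(b) = -(1/(C1 + 9*b))^(1/4)
 h(b) = (1/(C1 + 9*b))^(1/4)


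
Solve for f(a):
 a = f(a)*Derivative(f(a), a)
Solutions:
 f(a) = -sqrt(C1 + a^2)
 f(a) = sqrt(C1 + a^2)


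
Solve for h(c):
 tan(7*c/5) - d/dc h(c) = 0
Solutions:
 h(c) = C1 - 5*log(cos(7*c/5))/7


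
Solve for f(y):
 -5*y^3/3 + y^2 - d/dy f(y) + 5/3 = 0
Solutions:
 f(y) = C1 - 5*y^4/12 + y^3/3 + 5*y/3


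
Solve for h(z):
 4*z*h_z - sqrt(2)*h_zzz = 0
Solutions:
 h(z) = C1 + Integral(C2*airyai(sqrt(2)*z) + C3*airybi(sqrt(2)*z), z)


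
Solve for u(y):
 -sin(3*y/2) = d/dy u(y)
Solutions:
 u(y) = C1 + 2*cos(3*y/2)/3


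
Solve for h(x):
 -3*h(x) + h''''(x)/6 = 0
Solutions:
 h(x) = C1*exp(-2^(1/4)*sqrt(3)*x) + C2*exp(2^(1/4)*sqrt(3)*x) + C3*sin(2^(1/4)*sqrt(3)*x) + C4*cos(2^(1/4)*sqrt(3)*x)


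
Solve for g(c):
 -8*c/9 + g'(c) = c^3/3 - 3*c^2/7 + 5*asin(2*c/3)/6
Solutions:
 g(c) = C1 + c^4/12 - c^3/7 + 4*c^2/9 + 5*c*asin(2*c/3)/6 + 5*sqrt(9 - 4*c^2)/12


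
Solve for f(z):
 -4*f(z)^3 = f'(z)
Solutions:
 f(z) = -sqrt(2)*sqrt(-1/(C1 - 4*z))/2
 f(z) = sqrt(2)*sqrt(-1/(C1 - 4*z))/2


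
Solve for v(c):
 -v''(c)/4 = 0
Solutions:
 v(c) = C1 + C2*c


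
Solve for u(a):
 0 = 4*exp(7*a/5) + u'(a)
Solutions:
 u(a) = C1 - 20*exp(7*a/5)/7


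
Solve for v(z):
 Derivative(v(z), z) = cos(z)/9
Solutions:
 v(z) = C1 + sin(z)/9


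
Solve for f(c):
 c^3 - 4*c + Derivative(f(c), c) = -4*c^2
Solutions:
 f(c) = C1 - c^4/4 - 4*c^3/3 + 2*c^2


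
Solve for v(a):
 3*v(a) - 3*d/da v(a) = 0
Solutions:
 v(a) = C1*exp(a)


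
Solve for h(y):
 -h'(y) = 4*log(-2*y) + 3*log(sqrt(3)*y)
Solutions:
 h(y) = C1 - 7*y*log(y) + y*(-log(48) - log(3)/2 + 7 - 4*I*pi)


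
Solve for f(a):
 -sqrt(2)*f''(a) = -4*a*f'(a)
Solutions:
 f(a) = C1 + C2*erfi(2^(1/4)*a)


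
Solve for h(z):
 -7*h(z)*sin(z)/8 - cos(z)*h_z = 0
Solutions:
 h(z) = C1*cos(z)^(7/8)


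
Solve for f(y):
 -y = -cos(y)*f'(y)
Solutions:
 f(y) = C1 + Integral(y/cos(y), y)


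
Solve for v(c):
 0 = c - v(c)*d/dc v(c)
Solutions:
 v(c) = -sqrt(C1 + c^2)
 v(c) = sqrt(C1 + c^2)


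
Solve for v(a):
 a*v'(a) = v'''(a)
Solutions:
 v(a) = C1 + Integral(C2*airyai(a) + C3*airybi(a), a)


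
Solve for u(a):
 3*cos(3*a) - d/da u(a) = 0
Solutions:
 u(a) = C1 + sin(3*a)


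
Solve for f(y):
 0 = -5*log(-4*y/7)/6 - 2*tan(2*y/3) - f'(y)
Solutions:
 f(y) = C1 - 5*y*log(-y)/6 - 5*y*log(2)/3 + 5*y/6 + 5*y*log(7)/6 + 3*log(cos(2*y/3))


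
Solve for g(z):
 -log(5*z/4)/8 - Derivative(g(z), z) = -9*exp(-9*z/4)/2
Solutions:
 g(z) = C1 - z*log(z)/8 + z*(-log(5) + 1 + 2*log(2))/8 - 2*exp(-9*z/4)


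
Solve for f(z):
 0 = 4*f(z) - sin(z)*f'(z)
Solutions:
 f(z) = C1*(cos(z)^2 - 2*cos(z) + 1)/(cos(z)^2 + 2*cos(z) + 1)


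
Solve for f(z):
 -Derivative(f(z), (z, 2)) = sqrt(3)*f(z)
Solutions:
 f(z) = C1*sin(3^(1/4)*z) + C2*cos(3^(1/4)*z)


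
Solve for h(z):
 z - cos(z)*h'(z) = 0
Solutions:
 h(z) = C1 + Integral(z/cos(z), z)


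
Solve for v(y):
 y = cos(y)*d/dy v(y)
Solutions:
 v(y) = C1 + Integral(y/cos(y), y)


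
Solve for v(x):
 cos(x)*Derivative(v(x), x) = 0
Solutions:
 v(x) = C1


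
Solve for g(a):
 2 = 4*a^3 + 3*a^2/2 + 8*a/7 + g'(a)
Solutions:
 g(a) = C1 - a^4 - a^3/2 - 4*a^2/7 + 2*a


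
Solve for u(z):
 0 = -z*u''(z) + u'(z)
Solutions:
 u(z) = C1 + C2*z^2


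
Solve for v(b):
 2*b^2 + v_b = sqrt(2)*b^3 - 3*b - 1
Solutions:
 v(b) = C1 + sqrt(2)*b^4/4 - 2*b^3/3 - 3*b^2/2 - b


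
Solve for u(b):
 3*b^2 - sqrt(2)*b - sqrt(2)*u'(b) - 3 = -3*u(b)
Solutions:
 u(b) = C1*exp(3*sqrt(2)*b/2) - b^2 - sqrt(2)*b/3 + 7/9


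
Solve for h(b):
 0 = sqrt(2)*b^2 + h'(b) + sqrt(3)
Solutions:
 h(b) = C1 - sqrt(2)*b^3/3 - sqrt(3)*b


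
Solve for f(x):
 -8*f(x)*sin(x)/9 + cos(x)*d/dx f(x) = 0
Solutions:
 f(x) = C1/cos(x)^(8/9)


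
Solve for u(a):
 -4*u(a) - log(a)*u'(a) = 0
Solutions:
 u(a) = C1*exp(-4*li(a))


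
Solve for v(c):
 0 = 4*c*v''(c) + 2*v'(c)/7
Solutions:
 v(c) = C1 + C2*c^(13/14)


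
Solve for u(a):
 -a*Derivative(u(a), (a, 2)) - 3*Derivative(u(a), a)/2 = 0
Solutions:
 u(a) = C1 + C2/sqrt(a)


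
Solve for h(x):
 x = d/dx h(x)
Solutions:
 h(x) = C1 + x^2/2


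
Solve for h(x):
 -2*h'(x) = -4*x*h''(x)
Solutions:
 h(x) = C1 + C2*x^(3/2)


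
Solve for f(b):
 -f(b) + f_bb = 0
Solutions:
 f(b) = C1*exp(-b) + C2*exp(b)


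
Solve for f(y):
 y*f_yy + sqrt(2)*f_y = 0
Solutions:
 f(y) = C1 + C2*y^(1 - sqrt(2))


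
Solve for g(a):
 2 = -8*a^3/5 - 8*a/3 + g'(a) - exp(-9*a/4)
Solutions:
 g(a) = C1 + 2*a^4/5 + 4*a^2/3 + 2*a - 4*exp(-9*a/4)/9


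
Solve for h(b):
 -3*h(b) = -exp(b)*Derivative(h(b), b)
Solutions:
 h(b) = C1*exp(-3*exp(-b))


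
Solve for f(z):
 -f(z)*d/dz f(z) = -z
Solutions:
 f(z) = -sqrt(C1 + z^2)
 f(z) = sqrt(C1 + z^2)


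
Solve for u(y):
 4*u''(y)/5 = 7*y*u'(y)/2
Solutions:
 u(y) = C1 + C2*erfi(sqrt(35)*y/4)


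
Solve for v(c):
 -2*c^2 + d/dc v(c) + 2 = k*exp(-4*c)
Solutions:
 v(c) = C1 + 2*c^3/3 - 2*c - k*exp(-4*c)/4


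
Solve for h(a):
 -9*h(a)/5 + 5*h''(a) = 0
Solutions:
 h(a) = C1*exp(-3*a/5) + C2*exp(3*a/5)


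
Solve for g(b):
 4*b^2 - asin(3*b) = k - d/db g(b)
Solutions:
 g(b) = C1 - 4*b^3/3 + b*k + b*asin(3*b) + sqrt(1 - 9*b^2)/3


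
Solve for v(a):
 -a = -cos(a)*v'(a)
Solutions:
 v(a) = C1 + Integral(a/cos(a), a)


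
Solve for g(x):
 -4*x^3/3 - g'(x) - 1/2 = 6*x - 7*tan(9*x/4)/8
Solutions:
 g(x) = C1 - x^4/3 - 3*x^2 - x/2 - 7*log(cos(9*x/4))/18


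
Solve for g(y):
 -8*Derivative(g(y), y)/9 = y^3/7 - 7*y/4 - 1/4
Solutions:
 g(y) = C1 - 9*y^4/224 + 63*y^2/64 + 9*y/32


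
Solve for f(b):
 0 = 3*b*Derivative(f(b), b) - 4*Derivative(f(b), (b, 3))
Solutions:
 f(b) = C1 + Integral(C2*airyai(6^(1/3)*b/2) + C3*airybi(6^(1/3)*b/2), b)


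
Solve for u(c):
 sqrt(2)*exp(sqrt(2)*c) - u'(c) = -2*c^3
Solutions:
 u(c) = C1 + c^4/2 + exp(sqrt(2)*c)


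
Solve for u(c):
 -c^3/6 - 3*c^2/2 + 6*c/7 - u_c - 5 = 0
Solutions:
 u(c) = C1 - c^4/24 - c^3/2 + 3*c^2/7 - 5*c


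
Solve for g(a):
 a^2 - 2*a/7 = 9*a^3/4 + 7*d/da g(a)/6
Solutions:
 g(a) = C1 - 27*a^4/56 + 2*a^3/7 - 6*a^2/49


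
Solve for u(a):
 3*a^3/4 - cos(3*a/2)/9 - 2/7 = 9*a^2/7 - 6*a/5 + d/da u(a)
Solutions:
 u(a) = C1 + 3*a^4/16 - 3*a^3/7 + 3*a^2/5 - 2*a/7 - 2*sin(3*a/2)/27


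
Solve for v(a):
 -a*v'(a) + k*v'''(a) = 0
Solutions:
 v(a) = C1 + Integral(C2*airyai(a*(1/k)^(1/3)) + C3*airybi(a*(1/k)^(1/3)), a)


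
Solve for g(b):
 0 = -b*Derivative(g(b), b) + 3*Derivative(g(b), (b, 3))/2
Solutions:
 g(b) = C1 + Integral(C2*airyai(2^(1/3)*3^(2/3)*b/3) + C3*airybi(2^(1/3)*3^(2/3)*b/3), b)


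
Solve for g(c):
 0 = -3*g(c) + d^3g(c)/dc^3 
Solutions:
 g(c) = C3*exp(3^(1/3)*c) + (C1*sin(3^(5/6)*c/2) + C2*cos(3^(5/6)*c/2))*exp(-3^(1/3)*c/2)


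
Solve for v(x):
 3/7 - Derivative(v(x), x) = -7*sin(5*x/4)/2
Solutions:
 v(x) = C1 + 3*x/7 - 14*cos(5*x/4)/5


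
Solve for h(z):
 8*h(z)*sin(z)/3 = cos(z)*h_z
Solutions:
 h(z) = C1/cos(z)^(8/3)


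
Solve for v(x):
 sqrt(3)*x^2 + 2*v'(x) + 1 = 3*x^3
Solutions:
 v(x) = C1 + 3*x^4/8 - sqrt(3)*x^3/6 - x/2


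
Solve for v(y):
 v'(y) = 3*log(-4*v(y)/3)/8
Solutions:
 -8*Integral(1/(log(-_y) - log(3) + 2*log(2)), (_y, v(y)))/3 = C1 - y


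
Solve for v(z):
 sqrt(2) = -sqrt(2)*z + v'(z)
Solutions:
 v(z) = C1 + sqrt(2)*z^2/2 + sqrt(2)*z


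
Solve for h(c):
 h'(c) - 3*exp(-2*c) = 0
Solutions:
 h(c) = C1 - 3*exp(-2*c)/2


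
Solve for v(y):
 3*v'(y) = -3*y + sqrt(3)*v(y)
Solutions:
 v(y) = C1*exp(sqrt(3)*y/3) + sqrt(3)*y + 3


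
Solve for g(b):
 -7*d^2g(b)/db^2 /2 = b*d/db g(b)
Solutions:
 g(b) = C1 + C2*erf(sqrt(7)*b/7)


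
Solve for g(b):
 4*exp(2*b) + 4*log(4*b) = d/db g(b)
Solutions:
 g(b) = C1 + 4*b*log(b) + 4*b*(-1 + 2*log(2)) + 2*exp(2*b)


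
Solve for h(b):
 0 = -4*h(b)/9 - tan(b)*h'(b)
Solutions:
 h(b) = C1/sin(b)^(4/9)


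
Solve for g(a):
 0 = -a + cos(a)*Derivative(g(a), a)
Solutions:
 g(a) = C1 + Integral(a/cos(a), a)


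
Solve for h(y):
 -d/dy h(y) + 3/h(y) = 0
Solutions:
 h(y) = -sqrt(C1 + 6*y)
 h(y) = sqrt(C1 + 6*y)


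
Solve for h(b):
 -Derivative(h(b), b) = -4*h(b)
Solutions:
 h(b) = C1*exp(4*b)


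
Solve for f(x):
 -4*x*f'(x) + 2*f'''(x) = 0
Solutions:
 f(x) = C1 + Integral(C2*airyai(2^(1/3)*x) + C3*airybi(2^(1/3)*x), x)


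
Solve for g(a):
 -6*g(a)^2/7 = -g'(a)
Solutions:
 g(a) = -7/(C1 + 6*a)


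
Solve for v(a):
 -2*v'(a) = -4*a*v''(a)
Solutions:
 v(a) = C1 + C2*a^(3/2)


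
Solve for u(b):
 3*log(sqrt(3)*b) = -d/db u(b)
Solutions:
 u(b) = C1 - 3*b*log(b) - 3*b*log(3)/2 + 3*b


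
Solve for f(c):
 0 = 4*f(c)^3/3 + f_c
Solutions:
 f(c) = -sqrt(6)*sqrt(-1/(C1 - 4*c))/2
 f(c) = sqrt(6)*sqrt(-1/(C1 - 4*c))/2


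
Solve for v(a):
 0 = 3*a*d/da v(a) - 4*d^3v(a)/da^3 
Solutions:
 v(a) = C1 + Integral(C2*airyai(6^(1/3)*a/2) + C3*airybi(6^(1/3)*a/2), a)


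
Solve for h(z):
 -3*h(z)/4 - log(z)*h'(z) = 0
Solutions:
 h(z) = C1*exp(-3*li(z)/4)


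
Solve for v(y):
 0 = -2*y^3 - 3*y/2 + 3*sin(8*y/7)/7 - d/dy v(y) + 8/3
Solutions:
 v(y) = C1 - y^4/2 - 3*y^2/4 + 8*y/3 - 3*cos(8*y/7)/8


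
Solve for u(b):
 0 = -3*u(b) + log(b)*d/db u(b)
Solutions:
 u(b) = C1*exp(3*li(b))


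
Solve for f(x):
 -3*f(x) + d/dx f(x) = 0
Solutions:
 f(x) = C1*exp(3*x)


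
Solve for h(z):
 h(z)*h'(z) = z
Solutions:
 h(z) = -sqrt(C1 + z^2)
 h(z) = sqrt(C1 + z^2)


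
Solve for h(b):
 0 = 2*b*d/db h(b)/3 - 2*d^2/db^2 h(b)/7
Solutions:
 h(b) = C1 + C2*erfi(sqrt(42)*b/6)


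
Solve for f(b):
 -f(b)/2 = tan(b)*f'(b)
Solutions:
 f(b) = C1/sqrt(sin(b))


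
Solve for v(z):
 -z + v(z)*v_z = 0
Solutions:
 v(z) = -sqrt(C1 + z^2)
 v(z) = sqrt(C1 + z^2)


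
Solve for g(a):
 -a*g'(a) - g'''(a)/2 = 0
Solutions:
 g(a) = C1 + Integral(C2*airyai(-2^(1/3)*a) + C3*airybi(-2^(1/3)*a), a)


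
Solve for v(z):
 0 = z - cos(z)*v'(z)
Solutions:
 v(z) = C1 + Integral(z/cos(z), z)


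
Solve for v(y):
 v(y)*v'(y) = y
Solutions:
 v(y) = -sqrt(C1 + y^2)
 v(y) = sqrt(C1 + y^2)


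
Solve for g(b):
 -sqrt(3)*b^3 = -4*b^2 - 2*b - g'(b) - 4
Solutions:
 g(b) = C1 + sqrt(3)*b^4/4 - 4*b^3/3 - b^2 - 4*b


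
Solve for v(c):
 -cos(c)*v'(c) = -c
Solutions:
 v(c) = C1 + Integral(c/cos(c), c)


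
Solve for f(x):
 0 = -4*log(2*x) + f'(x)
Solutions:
 f(x) = C1 + 4*x*log(x) - 4*x + x*log(16)


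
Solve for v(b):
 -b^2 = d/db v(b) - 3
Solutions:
 v(b) = C1 - b^3/3 + 3*b


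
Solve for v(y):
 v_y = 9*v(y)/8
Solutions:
 v(y) = C1*exp(9*y/8)


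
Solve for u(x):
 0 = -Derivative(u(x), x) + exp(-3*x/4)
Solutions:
 u(x) = C1 - 4*exp(-3*x/4)/3


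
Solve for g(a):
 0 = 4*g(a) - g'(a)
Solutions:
 g(a) = C1*exp(4*a)


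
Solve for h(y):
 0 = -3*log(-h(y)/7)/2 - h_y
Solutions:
 2*Integral(1/(log(-_y) - log(7)), (_y, h(y)))/3 = C1 - y


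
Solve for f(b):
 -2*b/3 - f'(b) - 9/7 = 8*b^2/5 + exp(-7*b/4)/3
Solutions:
 f(b) = C1 - 8*b^3/15 - b^2/3 - 9*b/7 + 4*exp(-7*b/4)/21


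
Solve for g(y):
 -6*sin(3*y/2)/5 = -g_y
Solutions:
 g(y) = C1 - 4*cos(3*y/2)/5


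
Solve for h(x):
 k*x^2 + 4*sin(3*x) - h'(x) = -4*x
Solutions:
 h(x) = C1 + k*x^3/3 + 2*x^2 - 4*cos(3*x)/3


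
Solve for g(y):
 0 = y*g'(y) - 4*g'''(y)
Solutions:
 g(y) = C1 + Integral(C2*airyai(2^(1/3)*y/2) + C3*airybi(2^(1/3)*y/2), y)


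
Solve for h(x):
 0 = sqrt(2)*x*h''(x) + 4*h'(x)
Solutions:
 h(x) = C1 + C2*x^(1 - 2*sqrt(2))


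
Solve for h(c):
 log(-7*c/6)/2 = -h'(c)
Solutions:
 h(c) = C1 - c*log(-c)/2 + c*(-log(7) + 1 + log(6))/2


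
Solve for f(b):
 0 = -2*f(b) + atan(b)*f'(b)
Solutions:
 f(b) = C1*exp(2*Integral(1/atan(b), b))


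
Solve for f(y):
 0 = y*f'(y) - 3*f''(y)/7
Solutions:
 f(y) = C1 + C2*erfi(sqrt(42)*y/6)


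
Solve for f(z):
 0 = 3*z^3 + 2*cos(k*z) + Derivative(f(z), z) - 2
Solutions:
 f(z) = C1 - 3*z^4/4 + 2*z - 2*sin(k*z)/k


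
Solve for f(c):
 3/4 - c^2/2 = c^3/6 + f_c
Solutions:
 f(c) = C1 - c^4/24 - c^3/6 + 3*c/4


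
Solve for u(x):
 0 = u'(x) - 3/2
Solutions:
 u(x) = C1 + 3*x/2


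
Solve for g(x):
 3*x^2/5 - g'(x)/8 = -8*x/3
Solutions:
 g(x) = C1 + 8*x^3/5 + 32*x^2/3


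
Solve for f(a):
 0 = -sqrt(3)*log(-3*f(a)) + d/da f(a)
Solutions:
 -sqrt(3)*Integral(1/(log(-_y) + log(3)), (_y, f(a)))/3 = C1 - a


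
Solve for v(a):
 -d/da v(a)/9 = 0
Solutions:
 v(a) = C1


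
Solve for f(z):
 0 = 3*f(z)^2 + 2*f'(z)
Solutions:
 f(z) = 2/(C1 + 3*z)


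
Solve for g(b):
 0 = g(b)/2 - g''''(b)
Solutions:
 g(b) = C1*exp(-2^(3/4)*b/2) + C2*exp(2^(3/4)*b/2) + C3*sin(2^(3/4)*b/2) + C4*cos(2^(3/4)*b/2)


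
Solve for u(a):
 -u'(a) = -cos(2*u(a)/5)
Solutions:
 -a - 5*log(sin(2*u(a)/5) - 1)/4 + 5*log(sin(2*u(a)/5) + 1)/4 = C1


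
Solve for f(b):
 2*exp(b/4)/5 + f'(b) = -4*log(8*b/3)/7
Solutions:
 f(b) = C1 - 4*b*log(b)/7 + 4*b*(-3*log(2) + 1 + log(3))/7 - 8*exp(b/4)/5


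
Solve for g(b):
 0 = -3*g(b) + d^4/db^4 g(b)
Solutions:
 g(b) = C1*exp(-3^(1/4)*b) + C2*exp(3^(1/4)*b) + C3*sin(3^(1/4)*b) + C4*cos(3^(1/4)*b)


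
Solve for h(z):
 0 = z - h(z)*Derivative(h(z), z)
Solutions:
 h(z) = -sqrt(C1 + z^2)
 h(z) = sqrt(C1 + z^2)


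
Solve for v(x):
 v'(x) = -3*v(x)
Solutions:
 v(x) = C1*exp(-3*x)


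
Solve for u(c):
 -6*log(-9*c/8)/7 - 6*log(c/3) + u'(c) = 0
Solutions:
 u(c) = C1 + 48*c*log(c)/7 + 6*c*(-8 - 5*log(3) - 3*log(2) + I*pi)/7


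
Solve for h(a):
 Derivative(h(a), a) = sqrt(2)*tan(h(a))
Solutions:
 h(a) = pi - asin(C1*exp(sqrt(2)*a))
 h(a) = asin(C1*exp(sqrt(2)*a))


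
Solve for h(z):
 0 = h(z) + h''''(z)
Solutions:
 h(z) = (C1*sin(sqrt(2)*z/2) + C2*cos(sqrt(2)*z/2))*exp(-sqrt(2)*z/2) + (C3*sin(sqrt(2)*z/2) + C4*cos(sqrt(2)*z/2))*exp(sqrt(2)*z/2)


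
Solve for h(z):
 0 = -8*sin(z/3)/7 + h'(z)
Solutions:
 h(z) = C1 - 24*cos(z/3)/7


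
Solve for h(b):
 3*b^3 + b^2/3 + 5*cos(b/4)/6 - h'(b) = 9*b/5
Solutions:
 h(b) = C1 + 3*b^4/4 + b^3/9 - 9*b^2/10 + 10*sin(b/4)/3


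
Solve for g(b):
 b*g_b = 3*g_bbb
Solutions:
 g(b) = C1 + Integral(C2*airyai(3^(2/3)*b/3) + C3*airybi(3^(2/3)*b/3), b)


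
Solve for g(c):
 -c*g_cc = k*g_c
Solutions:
 g(c) = C1 + c^(1 - re(k))*(C2*sin(log(c)*Abs(im(k))) + C3*cos(log(c)*im(k)))


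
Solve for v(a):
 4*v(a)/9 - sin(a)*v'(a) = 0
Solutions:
 v(a) = C1*(cos(a) - 1)^(2/9)/(cos(a) + 1)^(2/9)


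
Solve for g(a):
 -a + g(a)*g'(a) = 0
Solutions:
 g(a) = -sqrt(C1 + a^2)
 g(a) = sqrt(C1 + a^2)


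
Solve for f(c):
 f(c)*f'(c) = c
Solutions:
 f(c) = -sqrt(C1 + c^2)
 f(c) = sqrt(C1 + c^2)


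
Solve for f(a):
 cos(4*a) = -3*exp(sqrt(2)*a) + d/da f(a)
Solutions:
 f(a) = C1 + 3*sqrt(2)*exp(sqrt(2)*a)/2 + sin(4*a)/4


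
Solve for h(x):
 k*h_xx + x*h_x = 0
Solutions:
 h(x) = C1 + C2*sqrt(k)*erf(sqrt(2)*x*sqrt(1/k)/2)


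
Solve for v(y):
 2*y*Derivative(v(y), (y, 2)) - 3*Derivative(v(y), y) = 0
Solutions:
 v(y) = C1 + C2*y^(5/2)


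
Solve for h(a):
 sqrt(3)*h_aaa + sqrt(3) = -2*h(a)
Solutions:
 h(a) = C3*exp(-2^(1/3)*3^(5/6)*a/3) + (C1*sin(6^(1/3)*a/2) + C2*cos(6^(1/3)*a/2))*exp(2^(1/3)*3^(5/6)*a/6) - sqrt(3)/2


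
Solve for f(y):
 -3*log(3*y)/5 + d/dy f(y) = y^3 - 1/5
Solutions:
 f(y) = C1 + y^4/4 + 3*y*log(y)/5 - 4*y/5 + 3*y*log(3)/5


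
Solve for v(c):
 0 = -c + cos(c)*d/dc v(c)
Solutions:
 v(c) = C1 + Integral(c/cos(c), c)


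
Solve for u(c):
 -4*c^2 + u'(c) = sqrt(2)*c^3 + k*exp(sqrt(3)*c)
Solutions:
 u(c) = C1 + sqrt(2)*c^4/4 + 4*c^3/3 + sqrt(3)*k*exp(sqrt(3)*c)/3


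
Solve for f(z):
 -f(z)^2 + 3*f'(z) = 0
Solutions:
 f(z) = -3/(C1 + z)


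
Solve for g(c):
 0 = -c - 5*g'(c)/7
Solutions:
 g(c) = C1 - 7*c^2/10


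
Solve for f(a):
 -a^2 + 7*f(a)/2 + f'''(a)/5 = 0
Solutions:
 f(a) = C3*exp(-2^(2/3)*35^(1/3)*a/2) + 2*a^2/7 + (C1*sin(2^(2/3)*sqrt(3)*35^(1/3)*a/4) + C2*cos(2^(2/3)*sqrt(3)*35^(1/3)*a/4))*exp(2^(2/3)*35^(1/3)*a/4)


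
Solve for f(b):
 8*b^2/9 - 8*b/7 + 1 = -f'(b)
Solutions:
 f(b) = C1 - 8*b^3/27 + 4*b^2/7 - b


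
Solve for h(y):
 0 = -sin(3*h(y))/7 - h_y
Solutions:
 y/7 + log(cos(3*h(y)) - 1)/6 - log(cos(3*h(y)) + 1)/6 = C1


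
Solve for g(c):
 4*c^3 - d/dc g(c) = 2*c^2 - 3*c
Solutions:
 g(c) = C1 + c^4 - 2*c^3/3 + 3*c^2/2


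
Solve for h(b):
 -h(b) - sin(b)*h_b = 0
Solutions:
 h(b) = C1*sqrt(cos(b) + 1)/sqrt(cos(b) - 1)


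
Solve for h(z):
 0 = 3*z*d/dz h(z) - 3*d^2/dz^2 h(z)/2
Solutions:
 h(z) = C1 + C2*erfi(z)


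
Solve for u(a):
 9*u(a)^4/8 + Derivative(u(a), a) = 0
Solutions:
 u(a) = (-3^(2/3)/3 - 3^(1/6)*I)*(1/(C1 + 9*a))^(1/3)
 u(a) = (-3^(2/3)/3 + 3^(1/6)*I)*(1/(C1 + 9*a))^(1/3)
 u(a) = 2*(1/(C1 + 27*a))^(1/3)


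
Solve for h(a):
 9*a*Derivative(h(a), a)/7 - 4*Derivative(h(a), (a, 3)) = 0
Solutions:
 h(a) = C1 + Integral(C2*airyai(3^(2/3)*98^(1/3)*a/14) + C3*airybi(3^(2/3)*98^(1/3)*a/14), a)


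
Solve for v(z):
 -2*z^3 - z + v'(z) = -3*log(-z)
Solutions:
 v(z) = C1 + z^4/2 + z^2/2 - 3*z*log(-z) + 3*z


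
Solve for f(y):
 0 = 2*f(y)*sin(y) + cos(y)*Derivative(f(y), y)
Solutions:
 f(y) = C1*cos(y)^2


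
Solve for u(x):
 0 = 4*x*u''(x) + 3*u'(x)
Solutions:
 u(x) = C1 + C2*x^(1/4)


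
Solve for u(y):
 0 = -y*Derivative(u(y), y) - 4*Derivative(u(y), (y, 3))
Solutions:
 u(y) = C1 + Integral(C2*airyai(-2^(1/3)*y/2) + C3*airybi(-2^(1/3)*y/2), y)


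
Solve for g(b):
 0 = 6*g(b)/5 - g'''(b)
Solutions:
 g(b) = C3*exp(5^(2/3)*6^(1/3)*b/5) + (C1*sin(2^(1/3)*3^(5/6)*5^(2/3)*b/10) + C2*cos(2^(1/3)*3^(5/6)*5^(2/3)*b/10))*exp(-5^(2/3)*6^(1/3)*b/10)


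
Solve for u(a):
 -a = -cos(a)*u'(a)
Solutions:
 u(a) = C1 + Integral(a/cos(a), a)


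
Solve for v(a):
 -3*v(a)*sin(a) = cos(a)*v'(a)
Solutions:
 v(a) = C1*cos(a)^3


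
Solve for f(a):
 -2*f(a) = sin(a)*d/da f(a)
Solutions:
 f(a) = C1*(cos(a) + 1)/(cos(a) - 1)


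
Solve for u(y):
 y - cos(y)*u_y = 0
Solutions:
 u(y) = C1 + Integral(y/cos(y), y)


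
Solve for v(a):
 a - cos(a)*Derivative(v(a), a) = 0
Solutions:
 v(a) = C1 + Integral(a/cos(a), a)


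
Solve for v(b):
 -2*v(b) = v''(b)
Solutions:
 v(b) = C1*sin(sqrt(2)*b) + C2*cos(sqrt(2)*b)


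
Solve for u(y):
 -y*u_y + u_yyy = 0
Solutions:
 u(y) = C1 + Integral(C2*airyai(y) + C3*airybi(y), y)


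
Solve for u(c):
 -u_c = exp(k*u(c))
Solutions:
 u(c) = Piecewise((log(1/(C1*k + c*k))/k, Ne(k, 0)), (nan, True))
 u(c) = Piecewise((C1 - c, Eq(k, 0)), (nan, True))


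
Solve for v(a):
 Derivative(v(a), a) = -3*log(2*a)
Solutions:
 v(a) = C1 - 3*a*log(a) - a*log(8) + 3*a


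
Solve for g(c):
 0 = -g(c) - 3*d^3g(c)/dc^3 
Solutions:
 g(c) = C3*exp(-3^(2/3)*c/3) + (C1*sin(3^(1/6)*c/2) + C2*cos(3^(1/6)*c/2))*exp(3^(2/3)*c/6)


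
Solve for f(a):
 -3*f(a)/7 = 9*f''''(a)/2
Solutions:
 f(a) = (C1*sin(42^(3/4)*a/42) + C2*cos(42^(3/4)*a/42))*exp(-42^(3/4)*a/42) + (C3*sin(42^(3/4)*a/42) + C4*cos(42^(3/4)*a/42))*exp(42^(3/4)*a/42)


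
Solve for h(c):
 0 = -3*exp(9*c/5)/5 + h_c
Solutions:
 h(c) = C1 + exp(9*c/5)/3


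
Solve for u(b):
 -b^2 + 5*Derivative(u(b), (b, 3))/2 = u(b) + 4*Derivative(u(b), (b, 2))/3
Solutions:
 u(b) = C1*exp(b*(-(135*sqrt(19249) + 18737)^(1/3) - 64/(135*sqrt(19249) + 18737)^(1/3) + 16)/90)*sin(sqrt(3)*b*(-(135*sqrt(19249) + 18737)^(1/3) + 64/(135*sqrt(19249) + 18737)^(1/3))/90) + C2*exp(b*(-(135*sqrt(19249) + 18737)^(1/3) - 64/(135*sqrt(19249) + 18737)^(1/3) + 16)/90)*cos(sqrt(3)*b*(-(135*sqrt(19249) + 18737)^(1/3) + 64/(135*sqrt(19249) + 18737)^(1/3))/90) + C3*exp(b*(64/(135*sqrt(19249) + 18737)^(1/3) + 8 + (135*sqrt(19249) + 18737)^(1/3))/45) - b^2 + 8/3


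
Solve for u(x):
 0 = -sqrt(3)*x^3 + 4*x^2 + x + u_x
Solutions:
 u(x) = C1 + sqrt(3)*x^4/4 - 4*x^3/3 - x^2/2


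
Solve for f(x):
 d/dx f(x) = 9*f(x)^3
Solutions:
 f(x) = -sqrt(2)*sqrt(-1/(C1 + 9*x))/2
 f(x) = sqrt(2)*sqrt(-1/(C1 + 9*x))/2


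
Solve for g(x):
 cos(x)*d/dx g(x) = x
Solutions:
 g(x) = C1 + Integral(x/cos(x), x)


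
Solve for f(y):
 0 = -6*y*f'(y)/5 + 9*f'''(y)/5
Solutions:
 f(y) = C1 + Integral(C2*airyai(2^(1/3)*3^(2/3)*y/3) + C3*airybi(2^(1/3)*3^(2/3)*y/3), y)


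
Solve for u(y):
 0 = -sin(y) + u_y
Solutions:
 u(y) = C1 - cos(y)


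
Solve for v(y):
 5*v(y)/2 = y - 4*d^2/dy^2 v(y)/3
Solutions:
 v(y) = C1*sin(sqrt(30)*y/4) + C2*cos(sqrt(30)*y/4) + 2*y/5


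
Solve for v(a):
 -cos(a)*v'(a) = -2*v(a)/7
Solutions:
 v(a) = C1*(sin(a) + 1)^(1/7)/(sin(a) - 1)^(1/7)


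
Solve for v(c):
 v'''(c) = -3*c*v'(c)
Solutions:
 v(c) = C1 + Integral(C2*airyai(-3^(1/3)*c) + C3*airybi(-3^(1/3)*c), c)


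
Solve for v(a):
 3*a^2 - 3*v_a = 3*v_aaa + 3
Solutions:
 v(a) = C1 + C2*sin(a) + C3*cos(a) + a^3/3 - 3*a


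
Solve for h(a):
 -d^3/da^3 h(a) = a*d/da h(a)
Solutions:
 h(a) = C1 + Integral(C2*airyai(-a) + C3*airybi(-a), a)


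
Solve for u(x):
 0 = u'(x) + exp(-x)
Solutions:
 u(x) = C1 + exp(-x)


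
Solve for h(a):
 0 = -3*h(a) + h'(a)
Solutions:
 h(a) = C1*exp(3*a)


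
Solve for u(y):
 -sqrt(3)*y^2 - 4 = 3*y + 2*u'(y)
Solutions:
 u(y) = C1 - sqrt(3)*y^3/6 - 3*y^2/4 - 2*y


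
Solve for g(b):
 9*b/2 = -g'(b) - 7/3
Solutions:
 g(b) = C1 - 9*b^2/4 - 7*b/3


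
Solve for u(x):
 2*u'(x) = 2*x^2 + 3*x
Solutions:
 u(x) = C1 + x^3/3 + 3*x^2/4


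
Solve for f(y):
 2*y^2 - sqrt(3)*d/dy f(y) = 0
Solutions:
 f(y) = C1 + 2*sqrt(3)*y^3/9


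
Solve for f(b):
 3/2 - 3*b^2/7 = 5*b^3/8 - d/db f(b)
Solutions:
 f(b) = C1 + 5*b^4/32 + b^3/7 - 3*b/2


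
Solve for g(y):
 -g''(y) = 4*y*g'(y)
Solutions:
 g(y) = C1 + C2*erf(sqrt(2)*y)


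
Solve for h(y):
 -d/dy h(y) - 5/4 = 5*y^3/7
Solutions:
 h(y) = C1 - 5*y^4/28 - 5*y/4


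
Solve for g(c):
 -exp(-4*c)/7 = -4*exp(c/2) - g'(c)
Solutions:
 g(c) = C1 - 8*exp(c/2) - exp(-4*c)/28


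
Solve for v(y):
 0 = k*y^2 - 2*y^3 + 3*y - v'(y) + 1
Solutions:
 v(y) = C1 + k*y^3/3 - y^4/2 + 3*y^2/2 + y


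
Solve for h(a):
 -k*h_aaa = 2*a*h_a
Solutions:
 h(a) = C1 + Integral(C2*airyai(2^(1/3)*a*(-1/k)^(1/3)) + C3*airybi(2^(1/3)*a*(-1/k)^(1/3)), a)


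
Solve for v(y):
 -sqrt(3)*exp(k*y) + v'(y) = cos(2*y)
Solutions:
 v(y) = C1 + sin(2*y)/2 + sqrt(3)*exp(k*y)/k


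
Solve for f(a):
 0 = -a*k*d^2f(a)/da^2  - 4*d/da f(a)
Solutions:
 f(a) = C1 + a^(((re(k) - 4)*re(k) + im(k)^2)/(re(k)^2 + im(k)^2))*(C2*sin(4*log(a)*Abs(im(k))/(re(k)^2 + im(k)^2)) + C3*cos(4*log(a)*im(k)/(re(k)^2 + im(k)^2)))


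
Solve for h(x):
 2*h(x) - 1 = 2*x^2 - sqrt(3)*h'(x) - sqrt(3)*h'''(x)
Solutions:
 h(x) = C1*exp(-sqrt(3)*x*(-(3 + sqrt(10))^(1/3) + (3 + sqrt(10))^(-1/3))/6)*sin(x*((3 + sqrt(10))^(-1/3) + (3 + sqrt(10))^(1/3))/2) + C2*exp(-sqrt(3)*x*(-(3 + sqrt(10))^(1/3) + (3 + sqrt(10))^(-1/3))/6)*cos(x*((3 + sqrt(10))^(-1/3) + (3 + sqrt(10))^(1/3))/2) + C3*exp(sqrt(3)*x*(-(3 + sqrt(10))^(1/3) + (3 + sqrt(10))^(-1/3))/3) + x^2 - sqrt(3)*x + 2


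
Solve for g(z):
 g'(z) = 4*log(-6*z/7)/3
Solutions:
 g(z) = C1 + 4*z*log(-z)/3 + 4*z*(-log(7) - 1 + log(6))/3


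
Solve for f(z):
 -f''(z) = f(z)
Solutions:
 f(z) = C1*sin(z) + C2*cos(z)


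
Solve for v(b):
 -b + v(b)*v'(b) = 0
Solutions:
 v(b) = -sqrt(C1 + b^2)
 v(b) = sqrt(C1 + b^2)


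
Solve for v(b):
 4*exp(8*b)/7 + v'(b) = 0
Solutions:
 v(b) = C1 - exp(8*b)/14


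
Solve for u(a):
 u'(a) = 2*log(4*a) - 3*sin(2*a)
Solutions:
 u(a) = C1 + 2*a*log(a) - 2*a + 4*a*log(2) + 3*cos(2*a)/2


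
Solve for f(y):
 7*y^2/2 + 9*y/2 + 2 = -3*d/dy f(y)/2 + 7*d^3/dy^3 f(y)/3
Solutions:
 f(y) = C1 + C2*exp(-3*sqrt(14)*y/14) + C3*exp(3*sqrt(14)*y/14) - 7*y^3/9 - 3*y^2/2 - 232*y/27


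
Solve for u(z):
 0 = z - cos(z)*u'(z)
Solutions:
 u(z) = C1 + Integral(z/cos(z), z)


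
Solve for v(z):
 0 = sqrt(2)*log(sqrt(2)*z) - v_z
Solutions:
 v(z) = C1 + sqrt(2)*z*log(z) - sqrt(2)*z + sqrt(2)*z*log(2)/2


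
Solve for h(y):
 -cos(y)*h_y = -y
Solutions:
 h(y) = C1 + Integral(y/cos(y), y)


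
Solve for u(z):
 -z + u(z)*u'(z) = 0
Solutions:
 u(z) = -sqrt(C1 + z^2)
 u(z) = sqrt(C1 + z^2)


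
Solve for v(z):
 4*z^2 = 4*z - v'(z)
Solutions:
 v(z) = C1 - 4*z^3/3 + 2*z^2


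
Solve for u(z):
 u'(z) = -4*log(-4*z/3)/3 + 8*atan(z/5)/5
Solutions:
 u(z) = C1 - 4*z*log(-z)/3 + 8*z*atan(z/5)/5 - 8*z*log(2)/3 + 4*z/3 + 4*z*log(3)/3 - 4*log(z^2 + 25)


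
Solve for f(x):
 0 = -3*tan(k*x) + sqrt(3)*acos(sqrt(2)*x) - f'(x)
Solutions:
 f(x) = C1 + sqrt(3)*(x*acos(sqrt(2)*x) - sqrt(2)*sqrt(1 - 2*x^2)/2) - 3*Piecewise((-log(cos(k*x))/k, Ne(k, 0)), (0, True))


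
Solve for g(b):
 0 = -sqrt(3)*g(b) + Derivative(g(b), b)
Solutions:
 g(b) = C1*exp(sqrt(3)*b)


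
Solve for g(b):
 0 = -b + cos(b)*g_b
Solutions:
 g(b) = C1 + Integral(b/cos(b), b)


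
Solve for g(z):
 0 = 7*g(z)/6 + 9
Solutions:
 g(z) = -54/7


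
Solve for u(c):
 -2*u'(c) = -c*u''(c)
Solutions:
 u(c) = C1 + C2*c^3


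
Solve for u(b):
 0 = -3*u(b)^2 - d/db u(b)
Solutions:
 u(b) = 1/(C1 + 3*b)


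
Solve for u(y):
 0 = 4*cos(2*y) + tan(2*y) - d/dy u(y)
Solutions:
 u(y) = C1 - log(cos(2*y))/2 + 2*sin(2*y)


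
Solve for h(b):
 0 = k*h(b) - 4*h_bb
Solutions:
 h(b) = C1*exp(-b*sqrt(k)/2) + C2*exp(b*sqrt(k)/2)


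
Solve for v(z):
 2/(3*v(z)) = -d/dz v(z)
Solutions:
 v(z) = -sqrt(C1 - 12*z)/3
 v(z) = sqrt(C1 - 12*z)/3


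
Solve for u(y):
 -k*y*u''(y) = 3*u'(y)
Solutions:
 u(y) = C1 + y^(((re(k) - 3)*re(k) + im(k)^2)/(re(k)^2 + im(k)^2))*(C2*sin(3*log(y)*Abs(im(k))/(re(k)^2 + im(k)^2)) + C3*cos(3*log(y)*im(k)/(re(k)^2 + im(k)^2)))


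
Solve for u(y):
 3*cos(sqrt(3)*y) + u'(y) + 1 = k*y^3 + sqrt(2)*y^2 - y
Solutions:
 u(y) = C1 + k*y^4/4 + sqrt(2)*y^3/3 - y^2/2 - y - sqrt(3)*sin(sqrt(3)*y)


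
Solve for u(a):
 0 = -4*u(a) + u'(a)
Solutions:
 u(a) = C1*exp(4*a)


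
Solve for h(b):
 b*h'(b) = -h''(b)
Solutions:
 h(b) = C1 + C2*erf(sqrt(2)*b/2)


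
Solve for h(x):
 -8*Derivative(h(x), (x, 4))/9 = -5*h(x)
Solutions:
 h(x) = C1*exp(-10^(1/4)*sqrt(3)*x/2) + C2*exp(10^(1/4)*sqrt(3)*x/2) + C3*sin(10^(1/4)*sqrt(3)*x/2) + C4*cos(10^(1/4)*sqrt(3)*x/2)


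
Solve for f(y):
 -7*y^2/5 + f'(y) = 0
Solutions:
 f(y) = C1 + 7*y^3/15


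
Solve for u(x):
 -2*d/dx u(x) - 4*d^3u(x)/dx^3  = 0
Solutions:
 u(x) = C1 + C2*sin(sqrt(2)*x/2) + C3*cos(sqrt(2)*x/2)


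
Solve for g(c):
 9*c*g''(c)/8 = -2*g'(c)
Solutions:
 g(c) = C1 + C2/c^(7/9)


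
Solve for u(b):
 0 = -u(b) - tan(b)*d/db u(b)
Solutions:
 u(b) = C1/sin(b)


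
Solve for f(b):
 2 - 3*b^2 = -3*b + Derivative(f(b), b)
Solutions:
 f(b) = C1 - b^3 + 3*b^2/2 + 2*b


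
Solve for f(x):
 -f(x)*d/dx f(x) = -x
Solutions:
 f(x) = -sqrt(C1 + x^2)
 f(x) = sqrt(C1 + x^2)


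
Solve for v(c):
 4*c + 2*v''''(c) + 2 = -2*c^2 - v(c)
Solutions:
 v(c) = -2*c^2 - 4*c + (C1*sin(2^(1/4)*c/2) + C2*cos(2^(1/4)*c/2))*exp(-2^(1/4)*c/2) + (C3*sin(2^(1/4)*c/2) + C4*cos(2^(1/4)*c/2))*exp(2^(1/4)*c/2) - 2


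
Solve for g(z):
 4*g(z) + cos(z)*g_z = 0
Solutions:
 g(z) = C1*(sin(z)^2 - 2*sin(z) + 1)/(sin(z)^2 + 2*sin(z) + 1)


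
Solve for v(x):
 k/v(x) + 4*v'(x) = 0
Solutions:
 v(x) = -sqrt(C1 - 2*k*x)/2
 v(x) = sqrt(C1 - 2*k*x)/2


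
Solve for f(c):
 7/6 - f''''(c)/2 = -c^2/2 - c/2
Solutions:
 f(c) = C1 + C2*c + C3*c^2 + C4*c^3 + c^6/360 + c^5/120 + 7*c^4/72


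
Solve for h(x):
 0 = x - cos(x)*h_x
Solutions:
 h(x) = C1 + Integral(x/cos(x), x)


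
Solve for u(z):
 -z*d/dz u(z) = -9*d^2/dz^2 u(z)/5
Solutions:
 u(z) = C1 + C2*erfi(sqrt(10)*z/6)


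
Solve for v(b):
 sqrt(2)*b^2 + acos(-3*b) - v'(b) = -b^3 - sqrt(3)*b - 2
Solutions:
 v(b) = C1 + b^4/4 + sqrt(2)*b^3/3 + sqrt(3)*b^2/2 + b*acos(-3*b) + 2*b + sqrt(1 - 9*b^2)/3


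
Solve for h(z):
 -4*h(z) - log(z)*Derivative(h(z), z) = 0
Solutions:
 h(z) = C1*exp(-4*li(z))


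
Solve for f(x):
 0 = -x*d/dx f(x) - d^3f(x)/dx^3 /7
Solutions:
 f(x) = C1 + Integral(C2*airyai(-7^(1/3)*x) + C3*airybi(-7^(1/3)*x), x)


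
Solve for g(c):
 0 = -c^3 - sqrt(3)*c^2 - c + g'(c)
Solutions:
 g(c) = C1 + c^4/4 + sqrt(3)*c^3/3 + c^2/2


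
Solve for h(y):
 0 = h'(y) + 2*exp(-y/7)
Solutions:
 h(y) = C1 + 14*exp(-y/7)


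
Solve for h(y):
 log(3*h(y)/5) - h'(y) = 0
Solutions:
 -Integral(1/(log(_y) - log(5) + log(3)), (_y, h(y))) = C1 - y
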